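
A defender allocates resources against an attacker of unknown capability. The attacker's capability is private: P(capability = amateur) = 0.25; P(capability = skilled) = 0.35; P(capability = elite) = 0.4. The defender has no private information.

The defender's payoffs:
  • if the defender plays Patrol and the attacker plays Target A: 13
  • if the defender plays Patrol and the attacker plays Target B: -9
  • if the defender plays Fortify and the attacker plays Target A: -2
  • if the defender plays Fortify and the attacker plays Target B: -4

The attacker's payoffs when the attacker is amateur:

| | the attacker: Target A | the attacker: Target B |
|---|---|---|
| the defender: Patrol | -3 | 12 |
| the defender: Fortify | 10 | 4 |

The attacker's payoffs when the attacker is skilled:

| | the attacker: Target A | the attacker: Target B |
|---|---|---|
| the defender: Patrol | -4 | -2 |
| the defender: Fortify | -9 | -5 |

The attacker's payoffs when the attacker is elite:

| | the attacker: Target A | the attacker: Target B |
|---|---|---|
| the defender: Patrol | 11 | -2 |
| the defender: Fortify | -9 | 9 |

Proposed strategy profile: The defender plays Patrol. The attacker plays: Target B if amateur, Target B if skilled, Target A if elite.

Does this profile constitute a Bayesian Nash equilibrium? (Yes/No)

The defender plays Patrol: E[Patrol] = 0.25·(-9) + 0.35·(-9) + 0.4·(13) = -0.2; E[Fortify] = -3.2. Best-responding. ✓
The attacker (capability amateur), facing Patrol: Target A gives -3, Target B gives 12. Proposed Target B is best. ✓
The attacker (capability skilled), facing Patrol: Target A gives -4, Target B gives -2. Proposed Target B is best. ✓
The attacker (capability elite), facing Patrol: Target A gives 11, Target B gives -2. Proposed Target A is best. ✓

Yes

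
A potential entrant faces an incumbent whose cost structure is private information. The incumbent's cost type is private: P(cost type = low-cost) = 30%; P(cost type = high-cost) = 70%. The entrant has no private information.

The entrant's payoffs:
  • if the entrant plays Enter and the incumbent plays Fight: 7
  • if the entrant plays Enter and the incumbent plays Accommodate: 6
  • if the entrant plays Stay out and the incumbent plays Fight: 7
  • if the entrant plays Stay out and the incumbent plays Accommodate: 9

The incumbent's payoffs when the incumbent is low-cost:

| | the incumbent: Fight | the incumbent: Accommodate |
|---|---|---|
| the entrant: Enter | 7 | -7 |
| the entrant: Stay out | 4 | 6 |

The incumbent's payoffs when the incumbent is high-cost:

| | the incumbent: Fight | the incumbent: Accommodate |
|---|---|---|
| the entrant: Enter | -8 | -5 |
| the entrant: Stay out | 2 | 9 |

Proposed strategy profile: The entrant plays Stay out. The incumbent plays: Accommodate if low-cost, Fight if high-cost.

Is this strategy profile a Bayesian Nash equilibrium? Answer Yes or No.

No

A profile is a BNE iff every type of every player is best-responding given beliefs about the other side.
The entrant plays Stay out: E[Stay out] = 0.3·(9) + 0.7·(7) = 7.6; E[Enter] = 6.7. Best-responding. ✓
The incumbent (cost type low-cost), facing Stay out: Fight gives 4, Accommodate gives 6. Proposed Accommodate is best. ✓
The incumbent (cost type high-cost), facing Stay out: Fight gives 2, Accommodate gives 9. Proposed Fight is not best — profitable deviation exists. ✗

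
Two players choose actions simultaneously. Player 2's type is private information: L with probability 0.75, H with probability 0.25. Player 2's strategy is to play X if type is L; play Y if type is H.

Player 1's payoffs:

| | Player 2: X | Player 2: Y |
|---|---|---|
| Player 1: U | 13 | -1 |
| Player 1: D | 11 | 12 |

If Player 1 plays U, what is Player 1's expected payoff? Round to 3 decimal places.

E[U] = 0.75·13 + 0.25·(-1) = 9.75 + (-0.25) = 9.5

9.500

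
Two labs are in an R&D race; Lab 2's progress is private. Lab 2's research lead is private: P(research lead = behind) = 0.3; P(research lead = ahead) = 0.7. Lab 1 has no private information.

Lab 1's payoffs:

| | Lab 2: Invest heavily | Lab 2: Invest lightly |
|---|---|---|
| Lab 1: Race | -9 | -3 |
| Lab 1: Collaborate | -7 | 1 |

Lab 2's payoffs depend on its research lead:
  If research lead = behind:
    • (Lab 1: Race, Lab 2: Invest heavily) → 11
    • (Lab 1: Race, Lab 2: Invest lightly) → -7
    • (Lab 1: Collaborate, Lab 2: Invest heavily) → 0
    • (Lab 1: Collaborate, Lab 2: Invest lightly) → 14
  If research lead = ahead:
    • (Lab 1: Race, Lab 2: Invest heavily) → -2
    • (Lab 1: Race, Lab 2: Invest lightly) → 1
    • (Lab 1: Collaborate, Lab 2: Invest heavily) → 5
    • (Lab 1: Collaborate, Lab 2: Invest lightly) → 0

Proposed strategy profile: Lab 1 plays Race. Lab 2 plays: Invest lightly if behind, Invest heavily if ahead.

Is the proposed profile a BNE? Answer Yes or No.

Lab 1 plays Race: E[Race] = 0.3·(-3) + 0.7·(-9) = -7.2; E[Collaborate] = -4.6. Not best-responding. ✗
Lab 2 (research lead behind), facing Race: Invest heavily gives 11, Invest lightly gives -7. Proposed Invest lightly is not best — profitable deviation exists. ✗
Lab 2 (research lead ahead), facing Race: Invest heavily gives -2, Invest lightly gives 1. Proposed Invest heavily is not best — profitable deviation exists. ✗

No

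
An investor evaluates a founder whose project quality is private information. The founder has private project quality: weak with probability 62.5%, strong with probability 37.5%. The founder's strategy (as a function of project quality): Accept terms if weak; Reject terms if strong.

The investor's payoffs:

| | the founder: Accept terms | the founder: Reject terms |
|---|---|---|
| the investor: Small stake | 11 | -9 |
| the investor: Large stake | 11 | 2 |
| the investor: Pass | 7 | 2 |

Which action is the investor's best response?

Large stake

Compute the investor's expected payoff for each action, taking the expectation over the founder's type.
E[Small stake] = 0.625·(11) + 0.375·(-9) = 3.5
E[Large stake] = 0.625·(11) + 0.375·(2) = 7.625
E[Pass] = 0.625·(7) + 0.375·(2) = 5.125
Best response: Large stake (7.625 is the largest).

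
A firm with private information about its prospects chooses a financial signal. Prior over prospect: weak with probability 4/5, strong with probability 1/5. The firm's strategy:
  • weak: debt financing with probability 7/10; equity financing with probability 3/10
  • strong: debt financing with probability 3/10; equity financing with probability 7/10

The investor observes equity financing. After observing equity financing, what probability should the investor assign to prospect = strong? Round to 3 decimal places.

0.368

P(equity financing) = (4/5)·(3/10) + (1/5)·(7/10) = 19/50
P(strong | equity financing) = ((1/5)·(7/10)) / (19/50) = (7/50) / (19/50) = 7/19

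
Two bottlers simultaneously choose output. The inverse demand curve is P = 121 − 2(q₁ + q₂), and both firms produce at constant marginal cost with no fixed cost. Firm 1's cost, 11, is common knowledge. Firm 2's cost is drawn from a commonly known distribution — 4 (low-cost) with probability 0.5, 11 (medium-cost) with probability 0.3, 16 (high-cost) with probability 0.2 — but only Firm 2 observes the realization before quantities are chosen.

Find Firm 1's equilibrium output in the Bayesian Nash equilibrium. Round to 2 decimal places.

Type-c best response for Firm 2: q₂(c) = (121 − c)/4 − q₁/2.
Firm 1 maximizes expected profit; its first-order condition is 121 − 4q₁ − 2E[q₂] − 11 = 0.
Substituting E[q₂] and solving: E[c₂] = 8.5, so q₁ = (121 − 2·11 + 8.5)/6 = 17.9167.

17.92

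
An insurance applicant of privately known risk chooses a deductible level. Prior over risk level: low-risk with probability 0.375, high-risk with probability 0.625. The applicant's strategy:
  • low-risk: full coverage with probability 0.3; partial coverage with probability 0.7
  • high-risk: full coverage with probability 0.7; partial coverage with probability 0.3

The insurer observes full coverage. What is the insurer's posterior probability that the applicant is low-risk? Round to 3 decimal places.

0.205

P(full coverage) = 0.375·0.3 + 0.625·0.7 = 0.55
P(low-risk | full coverage) = (0.375·0.3) / 0.55 = 0.1125 / 0.55 = 0.204545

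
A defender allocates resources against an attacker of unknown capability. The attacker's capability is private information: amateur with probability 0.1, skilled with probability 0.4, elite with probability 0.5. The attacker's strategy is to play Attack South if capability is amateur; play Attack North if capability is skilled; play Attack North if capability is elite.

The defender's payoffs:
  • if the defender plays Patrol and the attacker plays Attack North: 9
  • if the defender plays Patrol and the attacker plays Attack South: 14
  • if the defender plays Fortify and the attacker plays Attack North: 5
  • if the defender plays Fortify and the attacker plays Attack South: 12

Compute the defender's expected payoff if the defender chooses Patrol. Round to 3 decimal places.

Take the expectation over the attacker's capability, weighting each type's action by its prior probability.
E[Patrol] = 0.1·14 + 0.4·9 + 0.5·9 = 1.4 + 3.6 + 4.5 = 9.5

9.500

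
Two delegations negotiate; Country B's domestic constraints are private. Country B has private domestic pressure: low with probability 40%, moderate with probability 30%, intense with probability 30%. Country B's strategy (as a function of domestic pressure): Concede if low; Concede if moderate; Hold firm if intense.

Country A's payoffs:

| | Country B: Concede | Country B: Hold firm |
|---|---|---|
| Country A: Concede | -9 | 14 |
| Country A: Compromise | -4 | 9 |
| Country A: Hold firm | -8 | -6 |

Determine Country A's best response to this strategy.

Compromise

Compute Country A's expected payoff for each action, taking the expectation over Country B's type.
E[Concede] = 0.4·(-9) + 0.3·(-9) + 0.3·(14) = -2.1
E[Compromise] = 0.4·(-4) + 0.3·(-4) + 0.3·(9) = -0.1
E[Hold firm] = 0.4·(-8) + 0.3·(-8) + 0.3·(-6) = -7.4
Best response: Compromise (-0.1 is the largest).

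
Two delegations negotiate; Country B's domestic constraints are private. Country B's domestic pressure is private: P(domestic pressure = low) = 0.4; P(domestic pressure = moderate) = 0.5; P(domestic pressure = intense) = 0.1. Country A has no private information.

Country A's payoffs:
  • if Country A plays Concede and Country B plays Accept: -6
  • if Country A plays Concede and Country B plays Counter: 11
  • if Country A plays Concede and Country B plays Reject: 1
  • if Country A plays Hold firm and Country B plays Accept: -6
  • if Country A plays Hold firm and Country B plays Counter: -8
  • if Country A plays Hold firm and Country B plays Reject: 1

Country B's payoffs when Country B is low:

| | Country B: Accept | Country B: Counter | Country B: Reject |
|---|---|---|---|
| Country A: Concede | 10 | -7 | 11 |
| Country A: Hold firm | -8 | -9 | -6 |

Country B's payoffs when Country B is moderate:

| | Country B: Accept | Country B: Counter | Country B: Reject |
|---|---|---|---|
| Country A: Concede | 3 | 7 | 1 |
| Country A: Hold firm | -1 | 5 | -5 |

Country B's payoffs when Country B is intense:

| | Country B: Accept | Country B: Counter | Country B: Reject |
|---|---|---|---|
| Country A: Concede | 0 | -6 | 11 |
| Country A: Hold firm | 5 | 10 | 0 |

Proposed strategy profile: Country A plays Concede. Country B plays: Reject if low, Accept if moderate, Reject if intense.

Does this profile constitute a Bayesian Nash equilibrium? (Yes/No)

Country A plays Concede: E[Concede] = 0.4·(1) + 0.5·(-6) + 0.1·(1) = -2.5; E[Hold firm] = -2.5. Best-responding. ✓
Country B (domestic pressure low), facing Concede: Accept gives 10, Counter gives -7, Reject gives 11. Proposed Reject is best. ✓
Country B (domestic pressure moderate), facing Concede: Accept gives 3, Counter gives 7, Reject gives 1. Proposed Accept is not best — profitable deviation exists. ✗
Country B (domestic pressure intense), facing Concede: Accept gives 0, Counter gives -6, Reject gives 11. Proposed Reject is best. ✓

No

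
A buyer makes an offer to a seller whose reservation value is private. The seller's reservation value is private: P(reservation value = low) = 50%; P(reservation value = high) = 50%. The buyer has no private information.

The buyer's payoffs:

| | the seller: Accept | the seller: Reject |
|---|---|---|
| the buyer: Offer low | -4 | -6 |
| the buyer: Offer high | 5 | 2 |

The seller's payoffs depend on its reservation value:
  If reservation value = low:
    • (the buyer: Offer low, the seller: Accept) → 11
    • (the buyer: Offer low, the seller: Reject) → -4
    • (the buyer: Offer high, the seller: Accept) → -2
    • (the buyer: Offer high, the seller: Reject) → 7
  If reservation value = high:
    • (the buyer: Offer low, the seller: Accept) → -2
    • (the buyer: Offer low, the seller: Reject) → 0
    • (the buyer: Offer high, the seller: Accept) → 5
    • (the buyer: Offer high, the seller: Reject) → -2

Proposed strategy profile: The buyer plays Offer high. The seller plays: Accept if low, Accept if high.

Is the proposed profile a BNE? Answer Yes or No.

No

The buyer plays Offer high: E[Offer high] = 0.5·(5) + 0.5·(5) = 5; E[Offer low] = -4. Best-responding. ✓
The seller (reservation value low), facing Offer high: Accept gives -2, Reject gives 7. Proposed Accept is not best — profitable deviation exists. ✗
The seller (reservation value high), facing Offer high: Accept gives 5, Reject gives -2. Proposed Accept is best. ✓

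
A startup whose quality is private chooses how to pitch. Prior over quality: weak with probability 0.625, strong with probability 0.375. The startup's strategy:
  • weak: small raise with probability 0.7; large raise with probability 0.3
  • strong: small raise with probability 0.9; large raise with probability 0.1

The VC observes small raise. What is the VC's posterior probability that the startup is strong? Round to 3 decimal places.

P(small raise) = 0.625·0.7 + 0.375·0.9 = 0.775
P(strong | small raise) = (0.375·0.9) / 0.775 = 0.3375 / 0.775 = 0.435484

0.435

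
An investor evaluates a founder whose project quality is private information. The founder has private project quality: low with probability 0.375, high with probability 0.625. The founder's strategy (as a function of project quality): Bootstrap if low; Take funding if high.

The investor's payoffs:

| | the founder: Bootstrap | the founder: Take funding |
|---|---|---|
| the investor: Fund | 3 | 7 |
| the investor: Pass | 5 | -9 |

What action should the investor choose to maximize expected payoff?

Compute the investor's expected payoff for each action, taking the expectation over the founder's type.
E[Fund] = 0.375·(3) + 0.625·(7) = 5.5
E[Pass] = 0.375·(5) + 0.625·(-9) = -3.75
Best response: Fund (5.5 is the largest).

Fund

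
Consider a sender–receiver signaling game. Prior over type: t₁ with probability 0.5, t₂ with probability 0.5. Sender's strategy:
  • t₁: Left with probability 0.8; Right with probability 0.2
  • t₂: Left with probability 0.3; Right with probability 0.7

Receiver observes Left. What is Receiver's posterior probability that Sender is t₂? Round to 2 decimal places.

0.27

P(Left) = 0.5·0.8 + 0.5·0.3 = 0.55
P(t₂ | Left) = (0.5·0.3) / 0.55 = 0.15 / 0.55 = 0.272727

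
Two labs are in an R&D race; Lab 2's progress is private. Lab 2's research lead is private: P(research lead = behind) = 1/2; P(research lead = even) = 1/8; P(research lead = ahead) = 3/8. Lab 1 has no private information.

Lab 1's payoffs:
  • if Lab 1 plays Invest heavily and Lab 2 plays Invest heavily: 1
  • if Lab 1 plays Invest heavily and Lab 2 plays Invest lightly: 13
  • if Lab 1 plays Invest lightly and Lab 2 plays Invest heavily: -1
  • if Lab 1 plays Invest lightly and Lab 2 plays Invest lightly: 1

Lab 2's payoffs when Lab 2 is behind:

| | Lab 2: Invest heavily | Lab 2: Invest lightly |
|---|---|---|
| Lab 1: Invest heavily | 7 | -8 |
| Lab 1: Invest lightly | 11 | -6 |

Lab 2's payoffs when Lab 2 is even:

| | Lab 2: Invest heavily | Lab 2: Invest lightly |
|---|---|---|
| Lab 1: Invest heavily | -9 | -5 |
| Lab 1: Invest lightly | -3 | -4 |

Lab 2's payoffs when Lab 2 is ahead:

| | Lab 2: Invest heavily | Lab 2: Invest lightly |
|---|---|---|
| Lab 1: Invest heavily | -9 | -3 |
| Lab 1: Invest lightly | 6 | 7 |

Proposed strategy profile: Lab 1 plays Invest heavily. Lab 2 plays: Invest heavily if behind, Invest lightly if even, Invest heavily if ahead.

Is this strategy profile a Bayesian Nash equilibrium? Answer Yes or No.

A profile is a BNE iff every type of every player is best-responding given beliefs about the other side.
Lab 1 plays Invest heavily: E[Invest heavily] = 1/2·(1) + 1/8·(13) + 3/8·(1) = 5/2; E[Invest lightly] = -3/4. Best-responding. ✓
Lab 2 (research lead behind), facing Invest heavily: Invest heavily gives 7, Invest lightly gives -8. Proposed Invest heavily is best. ✓
Lab 2 (research lead even), facing Invest heavily: Invest heavily gives -9, Invest lightly gives -5. Proposed Invest lightly is best. ✓
Lab 2 (research lead ahead), facing Invest heavily: Invest heavily gives -9, Invest lightly gives -3. Proposed Invest heavily is not best — profitable deviation exists. ✗

No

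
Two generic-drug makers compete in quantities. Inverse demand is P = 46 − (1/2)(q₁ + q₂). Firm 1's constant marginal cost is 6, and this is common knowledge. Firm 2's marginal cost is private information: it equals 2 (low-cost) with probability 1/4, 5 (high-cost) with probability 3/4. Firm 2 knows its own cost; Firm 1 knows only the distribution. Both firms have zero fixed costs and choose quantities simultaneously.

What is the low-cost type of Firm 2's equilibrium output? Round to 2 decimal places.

Firm 2 with cost c maximizes (46 − (1/2)(q₁+q₂) − c)·q₂, giving q₂(c) = (46 − c − (1/2)q₁).
E[c₂] = 1/4·2 + 3/4·5 = 4.25
Firm 1's FOC against E[q₂] yields q₁ = (46 − 2·6 + E[c₂])/(3/2) = (46 − 12 + 4.25)/(3/2) = 25.5.
q₂(low-cost) = (46 − 2 − (1/2)·25.5) = 31.25.

31.25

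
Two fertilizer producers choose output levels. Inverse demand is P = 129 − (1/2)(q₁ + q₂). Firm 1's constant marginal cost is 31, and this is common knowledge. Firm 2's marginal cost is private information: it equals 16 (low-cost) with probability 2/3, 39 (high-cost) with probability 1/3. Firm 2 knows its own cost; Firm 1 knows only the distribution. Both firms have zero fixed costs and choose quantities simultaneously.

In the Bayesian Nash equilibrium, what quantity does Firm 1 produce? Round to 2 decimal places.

Each type of Firm 2 best-responds to q₁; Firm 1 best-responds to the expected q₂ over Firm 2's types.
Firm 2 with cost c maximizes (129 − (1/2)(q₁+q₂) − c)·q₂, giving q₂(c) = (129 − c − (1/2)q₁).
E[c₂] = 2/3·16 + 1/3·39 = 23.6667
Firm 1's FOC against E[q₂] yields q₁ = (129 − 2·31 + E[c₂])/(3/2) = (129 − 62 + 23.6667)/(3/2) = 60.4444.

60.44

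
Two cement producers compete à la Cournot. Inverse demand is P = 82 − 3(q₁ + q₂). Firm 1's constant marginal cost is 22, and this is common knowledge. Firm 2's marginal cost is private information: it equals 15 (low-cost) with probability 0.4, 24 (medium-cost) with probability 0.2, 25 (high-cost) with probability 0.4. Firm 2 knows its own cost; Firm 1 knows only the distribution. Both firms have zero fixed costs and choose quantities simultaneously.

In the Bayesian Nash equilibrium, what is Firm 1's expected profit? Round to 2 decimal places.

Type-c best response for Firm 2: q₂(c) = (82 − c)/6 − q₁/2.
Firm 1 maximizes expected profit; its first-order condition is 82 − 6q₁ − 3E[q₂] − 22 = 0.
Substituting E[q₂] and solving: E[c₂] = 20.8, so q₁ = (82 − 2·22 + 20.8)/9 = 6.53333.
E[P] = 82 − 3·(q₁ + E[q₂]) = 41.6; Firm 1's expected profit = (E[P] − 22)·q₁ = (41.6 − 22)·6.53333 = 128.053.

128.05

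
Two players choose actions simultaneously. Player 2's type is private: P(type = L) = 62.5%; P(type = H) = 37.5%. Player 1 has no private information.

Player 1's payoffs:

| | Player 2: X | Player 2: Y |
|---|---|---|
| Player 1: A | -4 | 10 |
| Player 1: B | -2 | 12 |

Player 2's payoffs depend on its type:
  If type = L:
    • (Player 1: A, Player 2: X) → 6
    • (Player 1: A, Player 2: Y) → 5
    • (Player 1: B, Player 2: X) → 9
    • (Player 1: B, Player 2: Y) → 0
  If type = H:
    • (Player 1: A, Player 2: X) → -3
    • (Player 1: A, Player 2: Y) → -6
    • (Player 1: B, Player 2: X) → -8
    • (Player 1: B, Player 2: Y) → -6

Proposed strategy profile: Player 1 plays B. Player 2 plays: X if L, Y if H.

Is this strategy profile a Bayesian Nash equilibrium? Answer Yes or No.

A profile is a BNE iff every type of every player is best-responding given beliefs about the other side.
Player 1 plays B: E[B] = 0.625·(-2) + 0.375·(12) = 3.25; E[A] = 1.25. Best-responding. ✓
Player 2 (type L), facing B: X gives 9, Y gives 0. Proposed X is best. ✓
Player 2 (type H), facing B: X gives -8, Y gives -6. Proposed Y is best. ✓

Yes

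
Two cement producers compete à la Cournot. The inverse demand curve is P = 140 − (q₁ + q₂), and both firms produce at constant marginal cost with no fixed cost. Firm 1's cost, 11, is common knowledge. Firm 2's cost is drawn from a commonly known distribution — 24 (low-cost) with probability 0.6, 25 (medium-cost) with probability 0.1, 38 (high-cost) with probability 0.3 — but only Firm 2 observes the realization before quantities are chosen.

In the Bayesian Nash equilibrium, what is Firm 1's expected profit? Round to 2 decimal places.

2378.19

Each type of Firm 2 best-responds to q₁; Firm 1 best-responds to the expected q₂ over Firm 2's types.
Firm 2 with cost c maximizes (140 − (q₁+q₂) − c)·q₂, giving q₂(c) = (140 − c − q₁)/2.
E[c₂] = 0.6·24 + 0.1·25 + 0.3·38 = 28.3
Firm 1's FOC against E[q₂] yields q₁ = (140 − 2·11 + E[c₂])/3 = (140 − 22 + 28.3)/3 = 48.7667.
E[P] = 140 − (q₁ + E[q₂]) = 59.7667; Firm 1's expected profit = (E[P] − 11)·q₁ = (59.7667 − 11)·48.7667 = 2378.19.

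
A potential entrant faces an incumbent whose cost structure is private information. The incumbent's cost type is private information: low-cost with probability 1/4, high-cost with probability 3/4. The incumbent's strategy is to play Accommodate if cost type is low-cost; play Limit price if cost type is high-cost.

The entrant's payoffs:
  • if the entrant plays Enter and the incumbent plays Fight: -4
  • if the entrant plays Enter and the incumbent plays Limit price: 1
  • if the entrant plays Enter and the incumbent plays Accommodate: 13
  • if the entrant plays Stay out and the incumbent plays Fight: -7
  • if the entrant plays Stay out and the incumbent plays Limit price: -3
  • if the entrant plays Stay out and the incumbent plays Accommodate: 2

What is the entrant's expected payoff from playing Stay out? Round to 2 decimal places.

-1.75

E[Stay out] = 1/4·2 + 3/4·(-3) = 1/2 + (-9/4) = -7/4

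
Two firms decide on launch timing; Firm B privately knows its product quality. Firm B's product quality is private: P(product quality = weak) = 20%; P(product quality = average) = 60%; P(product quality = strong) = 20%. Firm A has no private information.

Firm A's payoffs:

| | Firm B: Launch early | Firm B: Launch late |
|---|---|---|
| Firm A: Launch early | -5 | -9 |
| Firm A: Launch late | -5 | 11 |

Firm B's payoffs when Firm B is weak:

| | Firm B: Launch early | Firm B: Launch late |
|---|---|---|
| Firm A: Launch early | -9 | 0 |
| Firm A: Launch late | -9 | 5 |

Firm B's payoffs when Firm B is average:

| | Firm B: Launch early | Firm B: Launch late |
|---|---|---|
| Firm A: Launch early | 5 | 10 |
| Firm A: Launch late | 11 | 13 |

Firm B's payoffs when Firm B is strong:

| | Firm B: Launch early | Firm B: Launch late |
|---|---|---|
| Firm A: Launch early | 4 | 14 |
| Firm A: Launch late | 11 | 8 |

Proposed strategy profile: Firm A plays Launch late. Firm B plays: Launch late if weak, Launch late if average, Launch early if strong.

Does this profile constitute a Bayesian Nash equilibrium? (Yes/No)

Firm A plays Launch late: E[Launch late] = 0.2·(11) + 0.6·(11) + 0.2·(-5) = 7.8; E[Launch early] = -8.2. Best-responding. ✓
Firm B (product quality weak), facing Launch late: Launch early gives -9, Launch late gives 5. Proposed Launch late is best. ✓
Firm B (product quality average), facing Launch late: Launch early gives 11, Launch late gives 13. Proposed Launch late is best. ✓
Firm B (product quality strong), facing Launch late: Launch early gives 11, Launch late gives 8. Proposed Launch early is best. ✓

Yes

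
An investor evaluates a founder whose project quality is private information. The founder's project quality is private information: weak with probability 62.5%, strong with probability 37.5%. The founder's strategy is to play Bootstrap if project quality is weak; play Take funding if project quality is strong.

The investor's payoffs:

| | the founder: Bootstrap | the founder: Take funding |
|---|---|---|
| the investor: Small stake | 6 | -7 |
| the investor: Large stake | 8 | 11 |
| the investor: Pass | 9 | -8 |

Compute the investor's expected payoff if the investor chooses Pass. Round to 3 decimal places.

2.625

E[Pass] = 0.625·9 + 0.375·(-8) = 5.625 + (-3) = 2.625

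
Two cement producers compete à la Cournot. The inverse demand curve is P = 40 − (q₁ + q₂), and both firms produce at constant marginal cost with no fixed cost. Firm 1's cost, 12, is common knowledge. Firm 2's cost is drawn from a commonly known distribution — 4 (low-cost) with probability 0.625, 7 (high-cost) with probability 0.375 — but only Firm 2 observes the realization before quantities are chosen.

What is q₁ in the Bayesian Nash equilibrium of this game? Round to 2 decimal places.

7.04

Type-c best response for Firm 2: q₂(c) = (40 − c)/2 − q₁/2.
Firm 1 maximizes expected profit; its first-order condition is 40 − 2q₁ − E[q₂] − 12 = 0.
Substituting E[q₂] and solving: E[c₂] = 5.125, so q₁ = (40 − 2·12 + 5.125)/3 = 7.04167.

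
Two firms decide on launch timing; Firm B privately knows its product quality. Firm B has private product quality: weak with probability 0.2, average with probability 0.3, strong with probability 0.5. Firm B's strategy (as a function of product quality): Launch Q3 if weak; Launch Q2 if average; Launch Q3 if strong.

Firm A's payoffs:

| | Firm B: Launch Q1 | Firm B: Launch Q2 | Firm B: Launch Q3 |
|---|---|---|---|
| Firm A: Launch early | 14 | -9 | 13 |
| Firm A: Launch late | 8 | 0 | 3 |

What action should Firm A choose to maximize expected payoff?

E[Launch early] = 0.2·(13) + 0.3·(-9) + 0.5·(13) = 6.4
E[Launch late] = 0.2·(3) + 0.3·(0) + 0.5·(3) = 2.1
Best response: Launch early (6.4 is the largest).

Launch early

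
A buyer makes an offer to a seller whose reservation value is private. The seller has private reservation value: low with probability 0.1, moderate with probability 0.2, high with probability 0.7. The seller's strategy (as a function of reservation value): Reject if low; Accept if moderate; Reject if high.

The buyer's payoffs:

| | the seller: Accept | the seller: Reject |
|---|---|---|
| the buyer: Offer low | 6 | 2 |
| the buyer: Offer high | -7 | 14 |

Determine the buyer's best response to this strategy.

E[Offer low] = 0.1·(2) + 0.2·(6) + 0.7·(2) = 2.8
E[Offer high] = 0.1·(14) + 0.2·(-7) + 0.7·(14) = 9.8
Best response: Offer high (9.8 is the largest).

Offer high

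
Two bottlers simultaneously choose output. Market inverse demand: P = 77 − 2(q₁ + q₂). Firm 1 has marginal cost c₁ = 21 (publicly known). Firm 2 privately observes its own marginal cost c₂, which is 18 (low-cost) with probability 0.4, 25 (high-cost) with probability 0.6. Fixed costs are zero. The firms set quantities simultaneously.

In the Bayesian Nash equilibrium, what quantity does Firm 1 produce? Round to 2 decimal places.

9.53

Each type of Firm 2 best-responds to q₁; Firm 1 best-responds to the expected q₂ over Firm 2's types.
Firm 2 with cost c maximizes (77 − 2(q₁+q₂) − c)·q₂, giving q₂(c) = (77 − c − 2q₁)/4.
E[c₂] = 0.4·18 + 0.6·25 = 22.2
Firm 1's FOC against E[q₂] yields q₁ = (77 − 2·21 + E[c₂])/6 = (77 − 42 + 22.2)/6 = 9.53333.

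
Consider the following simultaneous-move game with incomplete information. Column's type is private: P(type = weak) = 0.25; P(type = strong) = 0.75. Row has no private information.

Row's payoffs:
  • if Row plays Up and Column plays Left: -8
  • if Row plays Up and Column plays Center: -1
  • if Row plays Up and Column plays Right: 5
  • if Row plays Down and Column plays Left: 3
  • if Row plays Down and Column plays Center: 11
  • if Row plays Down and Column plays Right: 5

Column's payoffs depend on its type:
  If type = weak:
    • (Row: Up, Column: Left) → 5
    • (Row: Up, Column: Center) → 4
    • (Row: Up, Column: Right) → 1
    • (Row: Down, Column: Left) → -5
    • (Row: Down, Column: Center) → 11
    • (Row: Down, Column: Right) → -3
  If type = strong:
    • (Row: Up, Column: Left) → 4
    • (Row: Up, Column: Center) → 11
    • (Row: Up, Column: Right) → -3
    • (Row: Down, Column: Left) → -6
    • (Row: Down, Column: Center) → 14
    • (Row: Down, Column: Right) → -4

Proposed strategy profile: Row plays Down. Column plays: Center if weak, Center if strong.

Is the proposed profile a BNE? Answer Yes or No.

A profile is a BNE iff every type of every player is best-responding given beliefs about the other side.
Row plays Down: E[Down] = 0.25·(11) + 0.75·(11) = 11; E[Up] = -1. Best-responding. ✓
Column (type weak), facing Down: Left gives -5, Center gives 11, Right gives -3. Proposed Center is best. ✓
Column (type strong), facing Down: Left gives -6, Center gives 14, Right gives -4. Proposed Center is best. ✓

Yes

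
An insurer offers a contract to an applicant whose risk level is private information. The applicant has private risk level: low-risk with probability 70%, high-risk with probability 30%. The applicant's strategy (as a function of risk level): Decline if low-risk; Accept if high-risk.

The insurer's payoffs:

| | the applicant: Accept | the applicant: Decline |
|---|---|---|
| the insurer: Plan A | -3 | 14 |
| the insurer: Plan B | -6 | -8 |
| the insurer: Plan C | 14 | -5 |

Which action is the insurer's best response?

Plan A

Compute the insurer's expected payoff for each action, taking the expectation over the applicant's type.
E[Plan A] = 0.7·(14) + 0.3·(-3) = 8.9
E[Plan B] = 0.7·(-8) + 0.3·(-6) = -7.4
E[Plan C] = 0.7·(-5) + 0.3·(14) = 0.7
Best response: Plan A (8.9 is the largest).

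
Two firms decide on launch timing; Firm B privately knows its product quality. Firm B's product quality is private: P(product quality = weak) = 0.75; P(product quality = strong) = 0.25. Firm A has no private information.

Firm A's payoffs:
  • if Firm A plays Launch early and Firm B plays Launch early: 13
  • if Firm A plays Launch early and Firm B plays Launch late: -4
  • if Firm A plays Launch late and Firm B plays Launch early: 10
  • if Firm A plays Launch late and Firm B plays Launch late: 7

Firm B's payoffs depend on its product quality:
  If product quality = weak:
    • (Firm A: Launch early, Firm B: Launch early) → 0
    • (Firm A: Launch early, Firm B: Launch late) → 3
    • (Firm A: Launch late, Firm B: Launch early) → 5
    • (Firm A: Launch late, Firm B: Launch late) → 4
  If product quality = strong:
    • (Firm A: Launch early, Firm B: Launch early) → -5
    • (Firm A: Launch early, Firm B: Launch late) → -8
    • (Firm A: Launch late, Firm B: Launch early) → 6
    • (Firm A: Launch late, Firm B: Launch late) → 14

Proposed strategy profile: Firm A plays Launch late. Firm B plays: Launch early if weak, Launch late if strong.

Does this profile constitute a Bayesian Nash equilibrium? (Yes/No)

Firm A plays Launch late: E[Launch late] = 0.75·(10) + 0.25·(7) = 9.25; E[Launch early] = 8.75. Best-responding. ✓
Firm B (product quality weak), facing Launch late: Launch early gives 5, Launch late gives 4. Proposed Launch early is best. ✓
Firm B (product quality strong), facing Launch late: Launch early gives 6, Launch late gives 14. Proposed Launch late is best. ✓

Yes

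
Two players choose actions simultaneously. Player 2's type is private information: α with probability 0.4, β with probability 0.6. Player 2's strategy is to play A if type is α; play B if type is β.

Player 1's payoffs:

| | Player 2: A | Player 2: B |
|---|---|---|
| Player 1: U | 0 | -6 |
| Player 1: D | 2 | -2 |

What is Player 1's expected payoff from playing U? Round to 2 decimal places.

-3.60

E[U] = 0.4·0 + 0.6·(-6) = 0 + (-3.6) = -3.6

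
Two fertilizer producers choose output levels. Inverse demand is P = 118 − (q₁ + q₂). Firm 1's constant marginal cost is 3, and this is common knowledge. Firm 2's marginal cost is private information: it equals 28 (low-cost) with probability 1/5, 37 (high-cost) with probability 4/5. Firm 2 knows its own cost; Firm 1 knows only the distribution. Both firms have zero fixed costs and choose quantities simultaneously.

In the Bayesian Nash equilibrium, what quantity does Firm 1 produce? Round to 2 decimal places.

49.07

Type-c best response for Firm 2: q₂(c) = (118 − c)/2 − q₁/2.
Firm 1 maximizes expected profit; its first-order condition is 118 − 2q₁ − E[q₂] − 3 = 0.
Substituting E[q₂] and solving: E[c₂] = 35.2, so q₁ = (118 − 2·3 + 35.2)/3 = 49.0667.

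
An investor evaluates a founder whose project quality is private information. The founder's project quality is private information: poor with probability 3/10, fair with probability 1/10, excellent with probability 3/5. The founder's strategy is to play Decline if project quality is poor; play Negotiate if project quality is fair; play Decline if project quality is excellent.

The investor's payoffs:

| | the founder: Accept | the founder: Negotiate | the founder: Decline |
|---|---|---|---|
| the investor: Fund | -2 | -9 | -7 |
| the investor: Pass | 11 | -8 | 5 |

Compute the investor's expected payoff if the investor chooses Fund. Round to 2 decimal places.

E[Fund] = 3/10·(-7) + 1/10·(-9) + 3/5·(-7) = (-21/10) + (-9/10) + (-21/5) = -36/5

-7.20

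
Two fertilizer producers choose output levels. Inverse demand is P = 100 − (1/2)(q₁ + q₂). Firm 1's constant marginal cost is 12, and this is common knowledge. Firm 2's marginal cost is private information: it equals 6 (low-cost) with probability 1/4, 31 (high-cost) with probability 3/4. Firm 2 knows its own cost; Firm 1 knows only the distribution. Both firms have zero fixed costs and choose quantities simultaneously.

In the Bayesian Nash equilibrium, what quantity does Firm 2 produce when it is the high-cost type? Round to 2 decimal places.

35.42

Type-c best response for Firm 2: q₂(c) = (100 − c) − q₁/2.
Firm 1 maximizes expected profit; its first-order condition is 100 − q₁ − (1/2)E[q₂] − 12 = 0.
Substituting E[q₂] and solving: E[c₂] = 24.75, so q₁ = (100 − 2·12 + 24.75)/(3/2) = 67.1667.
q₂(high-cost) = (100 − 31 − (1/2)·67.1667) = 35.4167.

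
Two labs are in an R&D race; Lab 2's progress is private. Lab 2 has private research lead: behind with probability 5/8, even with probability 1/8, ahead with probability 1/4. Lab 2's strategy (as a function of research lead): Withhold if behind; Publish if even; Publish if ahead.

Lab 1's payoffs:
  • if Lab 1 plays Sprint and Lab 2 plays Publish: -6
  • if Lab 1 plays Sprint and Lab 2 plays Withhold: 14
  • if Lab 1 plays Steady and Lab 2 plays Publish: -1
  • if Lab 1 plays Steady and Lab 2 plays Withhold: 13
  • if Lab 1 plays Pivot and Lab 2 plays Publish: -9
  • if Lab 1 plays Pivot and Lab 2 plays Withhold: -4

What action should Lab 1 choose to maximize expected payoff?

Steady

Compute Lab 1's expected payoff for each action, taking the expectation over Lab 2's type.
E[Sprint] = 5/8·(14) + 1/8·(-6) + 1/4·(-6) = 13/2
E[Steady] = 5/8·(13) + 1/8·(-1) + 1/4·(-1) = 31/4
E[Pivot] = 5/8·(-4) + 1/8·(-9) + 1/4·(-9) = -47/8
Best response: Steady (31/4 is the largest).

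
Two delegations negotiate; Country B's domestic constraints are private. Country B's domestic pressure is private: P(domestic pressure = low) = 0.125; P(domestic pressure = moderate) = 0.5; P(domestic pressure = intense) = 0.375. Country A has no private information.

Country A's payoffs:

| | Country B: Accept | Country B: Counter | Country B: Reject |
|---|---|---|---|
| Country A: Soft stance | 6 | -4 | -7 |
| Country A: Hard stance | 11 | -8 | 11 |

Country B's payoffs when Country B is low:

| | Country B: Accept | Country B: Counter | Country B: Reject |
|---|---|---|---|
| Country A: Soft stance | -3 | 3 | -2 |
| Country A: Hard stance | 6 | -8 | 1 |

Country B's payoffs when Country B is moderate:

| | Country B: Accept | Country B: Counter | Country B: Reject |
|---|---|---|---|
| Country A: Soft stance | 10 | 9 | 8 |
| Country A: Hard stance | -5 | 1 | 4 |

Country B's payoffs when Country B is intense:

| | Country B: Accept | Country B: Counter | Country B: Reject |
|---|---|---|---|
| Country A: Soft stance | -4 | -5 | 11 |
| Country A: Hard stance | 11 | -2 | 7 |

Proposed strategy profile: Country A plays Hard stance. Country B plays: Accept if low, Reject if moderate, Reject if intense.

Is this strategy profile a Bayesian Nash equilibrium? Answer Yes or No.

No

Country A plays Hard stance: E[Hard stance] = 0.125·(11) + 0.5·(11) + 0.375·(11) = 11; E[Soft stance] = -5.375. Best-responding. ✓
Country B (domestic pressure low), facing Hard stance: Accept gives 6, Counter gives -8, Reject gives 1. Proposed Accept is best. ✓
Country B (domestic pressure moderate), facing Hard stance: Accept gives -5, Counter gives 1, Reject gives 4. Proposed Reject is best. ✓
Country B (domestic pressure intense), facing Hard stance: Accept gives 11, Counter gives -2, Reject gives 7. Proposed Reject is not best — profitable deviation exists. ✗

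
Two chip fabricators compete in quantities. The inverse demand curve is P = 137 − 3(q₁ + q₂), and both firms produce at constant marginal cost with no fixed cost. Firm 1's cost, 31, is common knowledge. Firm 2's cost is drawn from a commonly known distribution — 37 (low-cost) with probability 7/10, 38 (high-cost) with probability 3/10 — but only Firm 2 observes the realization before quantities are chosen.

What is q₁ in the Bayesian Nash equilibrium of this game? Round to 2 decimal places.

Firm 2 with cost c maximizes (137 − 3(q₁+q₂) − c)·q₂, giving q₂(c) = (137 − c − 3q₁)/6.
E[c₂] = 7/10·37 + 3/10·38 = 37.3
Firm 1's FOC against E[q₂] yields q₁ = (137 − 2·31 + E[c₂])/9 = (137 − 62 + 37.3)/9 = 12.4778.

12.48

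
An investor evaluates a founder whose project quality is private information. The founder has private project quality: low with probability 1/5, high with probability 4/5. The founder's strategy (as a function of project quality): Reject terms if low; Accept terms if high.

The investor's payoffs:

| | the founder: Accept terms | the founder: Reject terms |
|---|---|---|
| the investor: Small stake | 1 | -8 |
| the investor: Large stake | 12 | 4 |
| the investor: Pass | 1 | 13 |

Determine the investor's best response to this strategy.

E[Small stake] = 1/5·(-8) + 4/5·(1) = -4/5
E[Large stake] = 1/5·(4) + 4/5·(12) = 52/5
E[Pass] = 1/5·(13) + 4/5·(1) = 17/5
Best response: Large stake (52/5 is the largest).

Large stake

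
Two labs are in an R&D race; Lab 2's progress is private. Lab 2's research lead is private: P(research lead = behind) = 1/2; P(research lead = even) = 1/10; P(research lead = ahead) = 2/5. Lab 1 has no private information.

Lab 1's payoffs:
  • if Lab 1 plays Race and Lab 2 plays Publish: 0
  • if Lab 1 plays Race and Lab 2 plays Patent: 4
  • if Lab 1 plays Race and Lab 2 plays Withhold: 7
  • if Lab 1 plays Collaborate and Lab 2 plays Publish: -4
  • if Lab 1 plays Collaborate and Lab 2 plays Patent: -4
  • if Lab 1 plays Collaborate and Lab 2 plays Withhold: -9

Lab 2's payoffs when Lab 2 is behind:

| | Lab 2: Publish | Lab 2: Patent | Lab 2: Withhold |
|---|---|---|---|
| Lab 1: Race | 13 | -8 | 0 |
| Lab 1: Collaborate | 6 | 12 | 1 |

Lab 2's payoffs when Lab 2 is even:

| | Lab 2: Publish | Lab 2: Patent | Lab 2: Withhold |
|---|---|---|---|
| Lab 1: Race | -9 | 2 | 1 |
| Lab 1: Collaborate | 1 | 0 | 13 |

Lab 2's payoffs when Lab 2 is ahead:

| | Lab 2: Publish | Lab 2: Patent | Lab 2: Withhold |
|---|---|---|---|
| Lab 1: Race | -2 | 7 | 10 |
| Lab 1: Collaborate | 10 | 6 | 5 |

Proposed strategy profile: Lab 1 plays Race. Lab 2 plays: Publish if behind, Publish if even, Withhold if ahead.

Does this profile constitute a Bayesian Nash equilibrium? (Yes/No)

Lab 1 plays Race: E[Race] = 1/2·(0) + 1/10·(0) + 2/5·(7) = 14/5; E[Collaborate] = -6. Best-responding. ✓
Lab 2 (research lead behind), facing Race: Publish gives 13, Patent gives -8, Withhold gives 0. Proposed Publish is best. ✓
Lab 2 (research lead even), facing Race: Publish gives -9, Patent gives 2, Withhold gives 1. Proposed Publish is not best — profitable deviation exists. ✗
Lab 2 (research lead ahead), facing Race: Publish gives -2, Patent gives 7, Withhold gives 10. Proposed Withhold is best. ✓

No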